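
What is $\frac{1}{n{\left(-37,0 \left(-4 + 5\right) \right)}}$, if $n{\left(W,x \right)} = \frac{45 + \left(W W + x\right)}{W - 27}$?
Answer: $- \frac{32}{707} \approx -0.045262$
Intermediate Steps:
$n{\left(W,x \right)} = \frac{45 + x + W^{2}}{-27 + W}$ ($n{\left(W,x \right)} = \frac{45 + \left(W^{2} + x\right)}{-27 + W} = \frac{45 + \left(x + W^{2}\right)}{-27 + W} = \frac{45 + x + W^{2}}{-27 + W}$)
$\frac{1}{n{\left(-37,0 \left(-4 + 5\right) \right)}} = \frac{1}{\frac{1}{-27 - 37} \left(45 + 0 \left(-4 + 5\right) + \left(-37\right)^{2}\right)} = \frac{1}{\frac{1}{-64} \left(45 + 0 \cdot 1 + 1369\right)} = \frac{1}{\left(- \frac{1}{64}\right) \left(45 + 0 + 1369\right)} = \frac{1}{\left(- \frac{1}{64}\right) 1414} = \frac{1}{- \frac{707}{32}} = - \frac{32}{707}$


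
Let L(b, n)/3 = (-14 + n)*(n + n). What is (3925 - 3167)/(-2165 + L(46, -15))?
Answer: 758/445 ≈ 1.7034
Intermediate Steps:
L(b, n) = 6*n*(-14 + n) (L(b, n) = 3*((-14 + n)*(n + n)) = 3*((-14 + n)*(2*n)) = 3*(2*n*(-14 + n)) = 6*n*(-14 + n))
(3925 - 3167)/(-2165 + L(46, -15)) = (3925 - 3167)/(-2165 + 6*(-15)*(-14 - 15)) = 758/(-2165 + 6*(-15)*(-29)) = 758/(-2165 + 2610) = 758/445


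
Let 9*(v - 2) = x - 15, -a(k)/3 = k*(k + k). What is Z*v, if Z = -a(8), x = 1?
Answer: 512/3 ≈ 170.67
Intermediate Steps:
a(k) = -6*k**2 (a(k) = -3*k*(k + k) = -3*k*2*k = -6*k**2)
v = 4/9 (v = 2 + (1 - 15)/9 = 2 + (1/9)*(-14) = 2 - 14/9 = 4/9 ≈ 0.44444)
Z = 384 (Z = -(-6)*8**2 = -(-6)*64 = -1*(-384) = 384)
Z*v = 384*(4/9) = 512/3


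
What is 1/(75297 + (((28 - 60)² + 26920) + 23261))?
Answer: 1/126502 ≈ 7.9050e-6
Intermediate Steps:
1/(75297 + (((28 - 60)² + 26920) + 23261)) = 1/(75297 + (((-32)² + 26920) + 23261)) = 1/(75297 + ((1024 + 26920) + 23261)) = 1/(75297 + (27944 + 23261)) = 1/(75297 + 51205) = 1/126502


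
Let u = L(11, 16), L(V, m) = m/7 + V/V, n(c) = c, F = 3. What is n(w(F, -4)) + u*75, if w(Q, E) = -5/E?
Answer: 6935/28 ≈ 247.68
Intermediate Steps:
w(Q, E) = -5/E
L(V, m) = 1 + m/7 (L(V, m) = m*(⅐) + 1 = m/7 + 1 = 1 + m/7)
u = 23/7 (u = 1 + (⅐)*16 = 1 + 16/7 = 23/7 ≈ 3.2857)
n(w(F, -4)) + u*75 = -5/(-4) + (23/7)*75 = -5*(-¼) + 1725/7 = 5/4 + 1725/7 = 6935/28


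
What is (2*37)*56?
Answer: 4144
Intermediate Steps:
(2*37)*56 = 74*56 = 4144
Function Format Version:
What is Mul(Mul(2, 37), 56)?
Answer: 4144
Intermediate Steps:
Mul(Mul(2, 37), 56) = Mul(74, 56) = 4144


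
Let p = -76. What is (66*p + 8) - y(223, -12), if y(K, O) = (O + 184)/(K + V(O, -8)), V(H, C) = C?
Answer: -25044/5 ≈ -5008.8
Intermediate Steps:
y(K, O) = (184 + O)/(-8 + K) (y(K, O) = (O + 184)/(K - 8) = (184 + O)/(-8 + K))
(66*p + 8) - y(223, -12) = (66*(-76) + 8) - (184 - 12)/(-8 + 223) = (-5016 + 8) - 172/215 = -5008 - 172/215 = -5008 - 1*⅘ = -5008 - ⅘ = -25044/5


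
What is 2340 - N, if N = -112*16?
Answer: 4132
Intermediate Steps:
N = -1792
2340 - N = 2340 - 1*(-1792) = 2340 + 1792 = 4132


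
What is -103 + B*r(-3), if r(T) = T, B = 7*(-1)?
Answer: -82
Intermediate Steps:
B = -7
-103 + B*r(-3) = -103 - 7*(-3) = -103 + 21 = -82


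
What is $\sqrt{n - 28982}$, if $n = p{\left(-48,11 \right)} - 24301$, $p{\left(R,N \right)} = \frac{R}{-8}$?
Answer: $i \sqrt{53277} \approx 230.82 i$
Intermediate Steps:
$p{\left(R,N \right)} = - \frac{R}{8}$ ($p{\left(R,N \right)} = R \left(- \frac{1}{8}\right) = - \frac{R}{8}$)
$n = -24295$ ($n = \left(- \frac{1}{8}\right) \left(-48\right) - 24301 = 6 - 24301 = -24295$)
$\sqrt{n - 28982} = \sqrt{-24295 - 28982} = \sqrt{-53277} = i \sqrt{53277}$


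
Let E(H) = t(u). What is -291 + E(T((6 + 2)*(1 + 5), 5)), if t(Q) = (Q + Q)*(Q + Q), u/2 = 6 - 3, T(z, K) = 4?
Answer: -147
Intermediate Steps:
u = 6 (u = 2*(6 - 3) = 2*3 = 6)
t(Q) = 4*Q**2 (t(Q) = (2*Q)*(2*Q) = 4*Q**2)
E(H) = 144 (E(H) = 4*6**2 = 4*36 = 144)
-291 + E(T((6 + 2)*(1 + 5), 5)) = -291 + 144 = -147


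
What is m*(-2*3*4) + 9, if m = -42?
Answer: 1017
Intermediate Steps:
m*(-2*3*4) + 9 = -42*(-2*3)*4 + 9 = -(-252)*4 + 9 = -42*(-24) + 9 = 1008 + 9 = 1017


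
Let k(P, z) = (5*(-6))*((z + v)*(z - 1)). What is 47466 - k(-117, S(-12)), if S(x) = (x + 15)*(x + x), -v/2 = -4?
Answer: 187626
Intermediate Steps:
v = 8 (v = -2*(-4) = 8)
S(x) = 2*x*(15 + x) (S(x) = (15 + x)*(2*x) = 2*x*(15 + x))
k(P, z) = -30*(-1 + z)*(8 + z) (k(P, z) = (5*(-6))*((z + 8)*(z - 1)) = -30*(8 + z)*(-1 + z) = -30*(-1 + z)*(8 + z))
47466 - k(-117, S(-12)) = 47466 - (240 - 420*(-12)*(15 - 12) - 30*576*(15 - 12)**2) = 47466 - (240 - 420*(-12)*3 - 30*(2*(-12)*3)**2) = 47466 - (240 - 210*(-72) - 30*(-72)**2) = 47466 - (240 + 15120 - 30*5184) = 47466 - (240 + 15120 - 155520) = 47466 - 1*(-140160) = 47466 + 140160 = 187626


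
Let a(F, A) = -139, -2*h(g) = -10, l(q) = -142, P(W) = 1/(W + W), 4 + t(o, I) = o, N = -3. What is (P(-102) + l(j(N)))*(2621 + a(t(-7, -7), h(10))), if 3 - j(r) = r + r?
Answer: -2114737/6 ≈ -3.5246e+5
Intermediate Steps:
t(o, I) = -4 + o
P(W) = 1/(2*W)
j(r) = 3 - 2*r (j(r) = 3 - (r + r) = 3 - 2*r)
h(g) = 5 (h(g) = -½*(-10) = 5)
(P(-102) + l(j(N)))*(2621 + a(t(-7, -7), h(10))) = ((½)/(-102) - 142)*(2621 - 139) = ((½)*(-1/102) - 142)*2482 = (-1/204 - 142)*2482 = -28969/204*2482 = -2114737/6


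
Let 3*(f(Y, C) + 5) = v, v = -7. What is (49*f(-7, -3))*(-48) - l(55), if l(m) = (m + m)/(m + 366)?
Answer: 7261298/421 ≈ 17248.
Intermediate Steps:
f(Y, C) = -22/3 (f(Y, C) = -5 + (⅓)*(-7) = -5 - 7/3 = -22/3)
l(m) = 2*m/(366 + m) (l(m) = (2*m)/(366 + m) = 2*m/(366 + m))
(49*f(-7, -3))*(-48) - l(55) = (49*(-22/3))*(-48) - 2*55/(366 + 55) = -1078/3*(-48) - 2*55/421 = 17248 - 2*55/421 = 17248 - 1*110/421 = 17248 - 110/421 = 7261298/421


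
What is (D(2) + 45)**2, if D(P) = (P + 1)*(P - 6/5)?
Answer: 56169/25 ≈ 2246.8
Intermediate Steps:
D(P) = (1 + P)*(-6/5 + P) (D(P) = (1 + P)*(P - 6*1/5) = (1 + P)*(P - 6/5) = (1 + P)*(-6/5 + P))
(D(2) + 45)**2 = ((-6/5 + 2**2 - 1/5*2) + 45)**2 = ((-6/5 + 4 - 2/5) + 45)**2 = (12/5 + 45)**2 = (237/5)**2 = 56169/25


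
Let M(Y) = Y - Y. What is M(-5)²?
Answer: 0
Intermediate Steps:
M(Y) = 0
M(-5)² = 0² = 0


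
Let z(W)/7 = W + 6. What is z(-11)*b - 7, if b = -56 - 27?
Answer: 2898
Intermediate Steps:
z(W) = 42 + 7*W (z(W) = 7*(W + 6) = 7*(6 + W) = 42 + 7*W)
b = -83
z(-11)*b - 7 = (42 + 7*(-11))*(-83) - 7 = (42 - 77)*(-83) - 7 = -35*(-83) - 7 = 2905 - 7 = 2898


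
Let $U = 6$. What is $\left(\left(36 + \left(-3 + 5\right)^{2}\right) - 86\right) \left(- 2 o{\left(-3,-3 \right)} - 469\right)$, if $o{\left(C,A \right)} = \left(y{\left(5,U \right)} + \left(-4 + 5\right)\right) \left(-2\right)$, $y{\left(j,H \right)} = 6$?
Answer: $20286$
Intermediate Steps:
$o{\left(C,A \right)} = -14$ ($o{\left(C,A \right)} = \left(6 + \left(-4 + 5\right)\right) \left(-2\right) = \left(6 + 1\right) \left(-2\right) = 7 \left(-2\right) = -14$)
$\left(\left(36 + \left(-3 + 5\right)^{2}\right) - 86\right) \left(- 2 o{\left(-3,-3 \right)} - 469\right) = \left(\left(36 + \left(-3 + 5\right)^{2}\right) - 86\right) \left(\left(-2\right) \left(-14\right) - 469\right) = \left(\left(36 + 2^{2}\right) - 86\right) \left(28 - 469\right) = \left(\left(36 + 4\right) - 86\right) \left(-441\right) = \left(40 - 86\right) \left(-441\right) = \left(-46\right) \left(-441\right) = 20286$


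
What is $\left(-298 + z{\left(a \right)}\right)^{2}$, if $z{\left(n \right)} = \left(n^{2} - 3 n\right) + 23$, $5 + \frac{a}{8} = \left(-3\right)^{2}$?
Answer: $426409$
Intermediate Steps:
$a = 32$ ($a = -40 + 8 \left(-3\right)^{2} = -40 + 8 \cdot 9 = -40 + 72 = 32$)
$z{\left(n \right)} = 23 + n^{2} - 3 n$
$\left(-298 + z{\left(a \right)}\right)^{2} = \left(-298 + \left(23 + 32^{2} - 96\right)\right)^{2} = \left(-298 + \left(23 + 1024 - 96\right)\right)^{2} = \left(-298 + 951\right)^{2} = 653^{2} = 426409$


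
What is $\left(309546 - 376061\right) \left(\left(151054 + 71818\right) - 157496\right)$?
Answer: $-4348484640$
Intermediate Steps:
$\left(309546 - 376061\right) \left(\left(151054 + 71818\right) - 157496\right) = - 66515 \left(222872 - 157496\right) = \left(-66515\right) 65376 = -4348484640$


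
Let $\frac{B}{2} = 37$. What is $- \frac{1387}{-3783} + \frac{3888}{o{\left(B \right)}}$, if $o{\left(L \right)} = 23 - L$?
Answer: $- \frac{4879189}{64311} \approx -75.869$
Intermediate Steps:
$B = 74$ ($B = 2 \cdot 37 = 74$)
$- \frac{1387}{-3783} + \frac{3888}{o{\left(B \right)}} = - \frac{1387}{-3783} + \frac{3888}{23 - 74} = \left(-1387\right) \left(- \frac{1}{3783}\right) + \frac{3888}{23 - 74} = \frac{1387}{3783} + \frac{3888}{-51} = \frac{1387}{3783} + 3888 \left(- \frac{1}{51}\right) = \frac{1387}{3783} - \frac{1296}{17} = - \frac{4879189}{64311}$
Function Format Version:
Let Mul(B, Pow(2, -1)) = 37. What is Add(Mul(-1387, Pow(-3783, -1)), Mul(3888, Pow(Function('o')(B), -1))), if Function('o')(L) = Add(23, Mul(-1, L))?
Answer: Rational(-4879189, 64311) ≈ -75.869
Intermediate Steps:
B = 74 (B = Mul(2, 37) = 74)
Add(Mul(-1387, Pow(-3783, -1)), Mul(3888, Pow(Function('o')(B), -1))) = Add(Mul(-1387, Pow(-3783, -1)), Mul(3888, Pow(Add(23, Mul(-1, 74)), -1))) = Add(Mul(-1387, Rational(-1, 3783)), Mul(3888, Pow(Add(23, -74), -1))) = Add(Rational(1387, 3783), Mul(3888, Pow(-51, -1))) = Add(Rational(1387, 3783), Mul(3888, Rational(-1, 51))) = Add(Rational(1387, 3783), Rational(-1296, 17)) = Rational(-4879189, 64311)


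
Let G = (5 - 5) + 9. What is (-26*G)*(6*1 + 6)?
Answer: -2808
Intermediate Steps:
G = 9 (G = 0 + 9 = 9)
(-26*G)*(6*1 + 6) = (-26*9)*(6*1 + 6) = -234*(6 + 6) = -234*12 = -2808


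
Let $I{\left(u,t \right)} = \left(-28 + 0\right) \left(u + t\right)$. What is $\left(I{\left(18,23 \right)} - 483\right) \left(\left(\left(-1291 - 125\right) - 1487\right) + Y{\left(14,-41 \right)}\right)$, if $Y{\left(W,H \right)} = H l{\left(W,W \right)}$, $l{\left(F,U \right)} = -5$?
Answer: $4400438$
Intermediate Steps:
$Y{\left(W,H \right)} = - 5 H$ ($Y{\left(W,H \right)} = H \left(-5\right) = - 5 H$)
$I{\left(u,t \right)} = - 28 t - 28 u$ ($I{\left(u,t \right)} = - 28 \left(t + u\right) = - 28 t - 28 u$)
$\left(I{\left(18,23 \right)} - 483\right) \left(\left(\left(-1291 - 125\right) - 1487\right) + Y{\left(14,-41 \right)}\right) = \left(\left(\left(-28\right) 23 - 504\right) - 483\right) \left(\left(\left(-1291 - 125\right) - 1487\right) - -205\right) = \left(\left(-644 - 504\right) - 483\right) \left(\left(-1416 - 1487\right) + 205\right) = \left(-1148 - 483\right) \left(-2903 + 205\right) = \left(-1631\right) \left(-2698\right) = 4400438$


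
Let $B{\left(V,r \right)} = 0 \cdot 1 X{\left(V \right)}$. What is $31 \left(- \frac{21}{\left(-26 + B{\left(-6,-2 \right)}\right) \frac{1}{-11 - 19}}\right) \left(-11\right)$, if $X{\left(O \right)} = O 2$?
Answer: $\frac{107415}{13} \approx 8262.7$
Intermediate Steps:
$X{\left(O \right)} = 2 O$
$B{\left(V,r \right)} = 0$ ($B{\left(V,r \right)} = 0 \cdot 1 \cdot 2 V = 0 \cdot 2 V = 0$)
$31 \left(- \frac{21}{\left(-26 + B{\left(-6,-2 \right)}\right) \frac{1}{-11 - 19}}\right) \left(-11\right) = 31 \left(- \frac{21}{\left(-26 + 0\right) \frac{1}{-11 - 19}}\right) \left(-11\right) = 31 \left(- \frac{21}{\left(-26\right) \frac{1}{-30}}\right) \left(-11\right) = 31 \left(- \frac{21}{\left(-26\right) \left(- \frac{1}{30}\right)}\right) \left(-11\right) = 31 \left(- \frac{21}{\frac{13}{15}}\right) \left(-11\right) = 31 \left(\left(-21\right) \frac{15}{13}\right) \left(-11\right) = 31 \left(- \frac{315}{13}\right) \left(-11\right) = \left(- \frac{9765}{13}\right) \left(-11\right) = \frac{107415}{13}$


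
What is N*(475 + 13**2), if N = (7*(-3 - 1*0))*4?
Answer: -54096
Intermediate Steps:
N = -84 (N = (7*(-3 + 0))*4 = (7*(-3))*4 = -21*4 = -84)
N*(475 + 13**2) = -84*(475 + 13**2) = -84*(475 + 169) = -84*644 = -54096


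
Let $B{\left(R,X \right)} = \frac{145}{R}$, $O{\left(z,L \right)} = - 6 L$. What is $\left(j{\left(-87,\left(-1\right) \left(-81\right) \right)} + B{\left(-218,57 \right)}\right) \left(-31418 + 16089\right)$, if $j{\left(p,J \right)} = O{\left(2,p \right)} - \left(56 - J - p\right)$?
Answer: $- \frac{1534969415}{218} \approx -7.0411 \cdot 10^{6}$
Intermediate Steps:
$j{\left(p,J \right)} = -56 + J - 5 p$ ($j{\left(p,J \right)} = - 6 p - \left(56 - J - p\right) = - 6 p + \left(-56 + J + p\right) = -56 + J - 5 p$)
$\left(j{\left(-87,\left(-1\right) \left(-81\right) \right)} + B{\left(-218,57 \right)}\right) \left(-31418 + 16089\right) = \left(\left(-56 - -81 - -435\right) + \frac{145}{-218}\right) \left(-31418 + 16089\right) = \left(\left(-56 + 81 + 435\right) + 145 \left(- \frac{1}{218}\right)\right) \left(-15329\right) = \left(460 - \frac{145}{218}\right) \left(-15329\right) = \frac{100135}{218} \left(-15329\right) = - \frac{1534969415}{218}$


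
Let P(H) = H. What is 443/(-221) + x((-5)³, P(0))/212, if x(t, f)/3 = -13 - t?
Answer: -4915/11713 ≈ -0.41962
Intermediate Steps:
x(t, f) = -39 - 3*t (x(t, f) = 3*(-13 - t) = -39 - 3*t)
443/(-221) + x((-5)³, P(0))/212 = 443/(-221) + (-39 - 3*(-5)³)/212 = 443*(-1/221) + (-39 - 3*(-125))*(1/212) = -443/221 + (-39 + 375)*(1/212) = -443/221 + 336*(1/212) = -443/221 + 84/53 = -4915/11713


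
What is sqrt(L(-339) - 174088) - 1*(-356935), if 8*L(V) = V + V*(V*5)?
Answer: 356935 + I*sqrt(409219)/2 ≈ 3.5694e+5 + 319.85*I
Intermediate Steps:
L(V) = V/8 + 5*V**2/8 (L(V) = (V + V*(V*5))/8 = (V + V*(5*V))/8 = (V + 5*V**2)/8 = V/8 + 5*V**2/8)
sqrt(L(-339) - 174088) - 1*(-356935) = sqrt((1/8)*(-339)*(1 + 5*(-339)) - 174088) - 1*(-356935) = sqrt((1/8)*(-339)*(1 - 1695) - 174088) + 356935 = sqrt((1/8)*(-339)*(-1694) - 174088) + 356935 = sqrt(287133/4 - 174088) + 356935 = sqrt(-409219/4) + 356935 = I*sqrt(409219)/2 + 356935 = 356935 + I*sqrt(409219)/2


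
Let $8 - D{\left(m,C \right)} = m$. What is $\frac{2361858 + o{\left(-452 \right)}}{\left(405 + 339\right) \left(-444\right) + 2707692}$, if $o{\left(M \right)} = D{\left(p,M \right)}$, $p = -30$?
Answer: $\frac{590474}{594339} \approx 0.9935$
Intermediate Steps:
$D{\left(m,C \right)} = 8 - m$
$o{\left(M \right)} = 38$ ($o{\left(M \right)} = 8 - -30 = 8 + 30 = 38$)
$\frac{2361858 + o{\left(-452 \right)}}{\left(405 + 339\right) \left(-444\right) + 2707692} = \frac{2361858 + 38}{\left(405 + 339\right) \left(-444\right) + 2707692} = \frac{2361896}{744 \left(-444\right) + 2707692} = \frac{2361896}{-330336 + 2707692} = \frac{2361896}{2377356} = 2361896 \cdot \frac{1}{2377356} = \frac{590474}{594339}$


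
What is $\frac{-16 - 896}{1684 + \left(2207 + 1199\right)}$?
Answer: $- \frac{456}{2545} \approx -0.17917$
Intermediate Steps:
$\frac{-16 - 896}{1684 + \left(2207 + 1199\right)} = - \frac{912}{1684 + 3406} = - \frac{912}{5090} = \left(-912\right) \frac{1}{5090} = - \frac{456}{2545}$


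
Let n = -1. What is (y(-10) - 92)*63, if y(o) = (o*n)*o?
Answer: -12096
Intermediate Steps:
y(o) = -o² (y(o) = (o*(-1))*o = (-o)*o = -o²)
(y(-10) - 92)*63 = (-1*(-10)² - 92)*63 = (-1*100 - 92)*63 = (-100 - 92)*63 = -192*63 = -12096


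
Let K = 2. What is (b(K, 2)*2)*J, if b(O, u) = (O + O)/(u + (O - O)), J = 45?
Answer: 180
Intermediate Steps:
b(O, u) = 2*O/u (b(O, u) = (2*O)/(u + 0) = (2*O)/u = 2*O/u)
(b(K, 2)*2)*J = ((2*2/2)*2)*45 = ((2*2*(½))*2)*45 = (2*2)*45 = 4*45 = 180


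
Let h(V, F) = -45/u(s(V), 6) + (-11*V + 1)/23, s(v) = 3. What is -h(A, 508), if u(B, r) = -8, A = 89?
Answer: 6789/184 ≈ 36.897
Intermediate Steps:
h(V, F) = 1043/184 - 11*V/23 (h(V, F) = -45/(-8) + (-11*V + 1)/23 = -45*(-⅛) + (1 - 11*V)*(1/23) = 45/8 + (1/23 - 11*V/23) = 1043/184 - 11*V/23)
-h(A, 508) = -(1043/184 - 11/23*89) = -(1043/184 - 979/23) = -1*(-6789/184) = 6789/184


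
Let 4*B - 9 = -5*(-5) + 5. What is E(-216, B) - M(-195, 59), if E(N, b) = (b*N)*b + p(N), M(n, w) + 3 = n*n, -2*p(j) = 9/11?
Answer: -644115/11 ≈ -58556.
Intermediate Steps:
B = 39/4 (B = 9/4 + (-5*(-5) + 5)/4 = 9/4 + (25 + 5)/4 = 9/4 + (1/4)*30 = 9/4 + 15/2 = 39/4 ≈ 9.7500)
p(j) = -9/22 (p(j) = -9/(2*11) = -1/2*9/11 = -9/22)
M(n, w) = -3 + n**2 (M(n, w) = -3 + n*n = -3 + n**2)
E(N, b) = -9/22 + N*b**2 (E(N, b) = (b*N)*b - 9/22 = (N*b)*b - 9/22 = N*b**2 - 9/22 = -9/22 + N*b**2)
E(-216, B) - M(-195, 59) = (-9/22 - 216*(39/4)**2) - (-3 + (-195)**2) = (-9/22 - 216*1521/16) - (-3 + 38025) = (-9/22 - 41067/2) - 1*38022 = -225873/11 - 38022 = -644115/11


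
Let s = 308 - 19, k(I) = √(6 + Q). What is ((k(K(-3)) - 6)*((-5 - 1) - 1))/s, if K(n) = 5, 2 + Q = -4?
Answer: 42/289 ≈ 0.14533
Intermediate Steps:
Q = -6 (Q = -2 - 4 = -6)
k(I) = 0 (k(I) = √(6 - 6) = √0 = 0)
s = 289
((k(K(-3)) - 6)*((-5 - 1) - 1))/s = ((0 - 6)*((-5 - 1) - 1))/289 = -6*(-6 - 1)*(1/289) = -6*(-7)*(1/289) = 42*(1/289) = 42/289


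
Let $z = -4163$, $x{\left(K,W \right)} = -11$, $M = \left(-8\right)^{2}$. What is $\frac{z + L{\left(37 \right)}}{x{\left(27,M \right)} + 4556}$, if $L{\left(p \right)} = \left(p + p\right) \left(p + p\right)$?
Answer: $\frac{13}{45} \approx 0.28889$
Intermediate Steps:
$M = 64$
$L{\left(p \right)} = 4 p^{2}$ ($L{\left(p \right)} = 2 p 2 p = 4 p^{2}$)
$\frac{z + L{\left(37 \right)}}{x{\left(27,M \right)} + 4556} = \frac{-4163 + 4 \cdot 37^{2}}{-11 + 4556} = \frac{-4163 + 4 \cdot 1369}{4545} = \left(-4163 + 5476\right) \frac{1}{4545} = 1313 \cdot \frac{1}{4545} = \frac{13}{45}$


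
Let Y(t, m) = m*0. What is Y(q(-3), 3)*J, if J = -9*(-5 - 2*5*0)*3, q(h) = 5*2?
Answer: 0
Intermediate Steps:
q(h) = 10
Y(t, m) = 0
J = 135 (J = -9*(-5 - 10*0)*3 = -9*(-5 + 0)*3 = -(-45)*3 = -9*(-15) = 135)
Y(q(-3), 3)*J = 0*135 = 0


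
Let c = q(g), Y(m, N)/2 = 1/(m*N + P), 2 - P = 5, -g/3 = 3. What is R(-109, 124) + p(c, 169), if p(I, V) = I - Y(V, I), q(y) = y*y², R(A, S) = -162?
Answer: -54887381/61602 ≈ -891.00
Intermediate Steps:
g = -9 (g = -3*3 = -9)
P = -3 (P = 2 - 1*5 = 2 - 5 = -3)
Y(m, N) = 2/(-3 + N*m) (Y(m, N) = 2/(m*N - 3) = 2/(N*m - 3) = 2/(-3 + N*m))
q(y) = y³
c = -729 (c = (-9)³ = -729)
p(I, V) = I - 2/(-3 + I*V)
R(-109, 124) + p(c, 169) = -162 + (-729 - 2/(-3 - 729*169)) = -162 + (-729 - 2/(-3 - 123201)) = -162 + (-729 - 2/(-123204)) = -162 + (-729 - 2*(-1/123204)) = -162 + (-729 + 1/61602) = -162 - 44907857/61602 = -54887381/61602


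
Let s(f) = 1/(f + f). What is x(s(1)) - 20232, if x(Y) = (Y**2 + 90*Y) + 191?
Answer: -79983/4 ≈ -19996.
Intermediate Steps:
s(f) = 1/(2*f)
x(Y) = 191 + Y**2 + 90*Y
x(s(1)) - 20232 = (191 + ((1/2)/1)**2 + 90*((1/2)/1)) - 20232 = (191 + ((1/2)*1)**2 + 90*((1/2)*1)) - 20232 = (191 + (1/2)**2 + 90*(1/2)) - 20232 = (191 + 1/4 + 45) - 20232 = 945/4 - 20232 = -79983/4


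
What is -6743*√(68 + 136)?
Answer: -13486*√51 ≈ -96309.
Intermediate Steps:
-6743*√(68 + 136) = -13486*√51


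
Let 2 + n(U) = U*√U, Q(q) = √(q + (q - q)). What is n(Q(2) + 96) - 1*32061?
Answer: -32063 + (96 + √2)^(3/2) ≈ -31102.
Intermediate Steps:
Q(q) = √q (Q(q) = √(q + 0) = √q)
n(U) = -2 + U^(3/2) (n(U) = -2 + U*√U = -2 + U^(3/2))
n(Q(2) + 96) - 1*32061 = (-2 + (√2 + 96)^(3/2)) - 1*32061 = (-2 + (96 + √2)^(3/2)) - 32061 = -32063 + (96 + √2)^(3/2)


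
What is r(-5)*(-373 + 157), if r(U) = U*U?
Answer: -5400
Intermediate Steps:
r(U) = U²
r(-5)*(-373 + 157) = (-5)²*(-373 + 157) = 25*(-216) = -5400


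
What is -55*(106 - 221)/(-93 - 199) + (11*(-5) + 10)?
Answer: -19465/292 ≈ -66.661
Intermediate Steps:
-55*(106 - 221)/(-93 - 199) + (11*(-5) + 10) = -(-6325)/(-292) + (-55 + 10) = -(-6325)*(-1)/292 - 45 = -55*115/292 - 45 = -6325/292 - 45 = -19465/292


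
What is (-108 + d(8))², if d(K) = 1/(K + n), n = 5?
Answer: 1968409/169 ≈ 11647.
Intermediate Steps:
d(K) = 1/(5 + K) (d(K) = 1/(K + 5) = 1/(5 + K))
(-108 + d(8))² = (-108 + 1/(5 + 8))² = (-108 + 1/13)² = (-1403/13)² = 1968409/169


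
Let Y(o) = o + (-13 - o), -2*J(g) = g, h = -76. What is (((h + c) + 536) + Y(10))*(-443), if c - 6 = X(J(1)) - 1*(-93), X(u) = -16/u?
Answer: -256054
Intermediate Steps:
J(g) = -g/2
Y(o) = -13
c = 131 (c = 6 + (-16/((-½*1)) - 1*(-93)) = 6 + (-16/(-½) + 93) = 6 + (-16*(-2) + 93) = 6 + (32 + 93) = 6 + 125 = 131)
(((h + c) + 536) + Y(10))*(-443) = (((-76 + 131) + 536) - 13)*(-443) = ((55 + 536) - 13)*(-443) = (591 - 13)*(-443) = 578*(-443) = -256054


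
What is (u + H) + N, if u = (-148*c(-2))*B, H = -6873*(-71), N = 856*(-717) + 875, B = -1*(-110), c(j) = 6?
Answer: -222574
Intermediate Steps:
B = 110
N = -612877 (N = -613752 + 875 = -612877)
H = 487983
u = -97680 (u = -148*6*110 = -888*110 = -97680)
(u + H) + N = (-97680 + 487983) - 612877 = 390303 - 612877 = -222574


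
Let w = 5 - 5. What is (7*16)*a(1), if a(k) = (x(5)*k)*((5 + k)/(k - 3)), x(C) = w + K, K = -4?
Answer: 1344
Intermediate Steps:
w = 0
x(C) = -4 (x(C) = 0 - 4 = -4)
a(k) = -4*k*(5 + k)/(-3 + k) (a(k) = (-4*k)*((5 + k)/(k - 3)) = (-4*k)*((5 + k)/(-3 + k)) = -4*k*(5 + k)/(-3 + k))
(7*16)*a(1) = (7*16)*(-4*1*(5 + 1)/(-3 + 1)) = 112*(-4*1*6/(-2)) = 112*(-4*1*(-½)*6) = 112*12 = 1344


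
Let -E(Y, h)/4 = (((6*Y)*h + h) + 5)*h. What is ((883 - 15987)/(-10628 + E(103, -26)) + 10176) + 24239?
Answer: 14487720741/420971 ≈ 34415.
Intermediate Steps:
E(Y, h) = -4*h*(5 + h + 6*Y*h) (E(Y, h) = -4*(((6*Y)*h + h) + 5)*h = -4*((6*Y*h + h) + 5)*h = -4*((h + 6*Y*h) + 5)*h = -4*(5 + h + 6*Y*h)*h = -4*h*(5 + h + 6*Y*h))
((883 - 15987)/(-10628 + E(103, -26)) + 10176) + 24239 = ((883 - 15987)/(-10628 - 4*(-26)*(5 - 26 + 6*103*(-26))) + 10176) + 24239 = (-15104/(-10628 - 4*(-26)*(5 - 26 - 16068)) + 10176) + 24239 = (-15104/(-10628 - 4*(-26)*(-16089)) + 10176) + 24239 = (-15104/(-10628 - 1673256) + 10176) + 24239 = (-15104/(-1683884) + 10176) + 24239 = (-15104*(-1/1683884) + 10176) + 24239 = (3776/420971 + 10176) + 24239 = 4283804672/420971 + 24239 = 14487720741/420971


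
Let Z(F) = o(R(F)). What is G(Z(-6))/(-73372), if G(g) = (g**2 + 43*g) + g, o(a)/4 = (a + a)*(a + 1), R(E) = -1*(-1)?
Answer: -240/18343 ≈ -0.013084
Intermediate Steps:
R(E) = 1
o(a) = 8*a*(1 + a) (o(a) = 4*((a + a)*(a + 1)) = 4*((2*a)*(1 + a)) = 4*(2*a*(1 + a)) = 8*a*(1 + a))
Z(F) = 16 (Z(F) = 8*1*(1 + 1) = 8*1*2 = 16)
G(g) = g**2 + 44*g
G(Z(-6))/(-73372) = (16*(44 + 16))/(-73372) = (16*60)*(-1/73372) = 960*(-1/73372) = -240/18343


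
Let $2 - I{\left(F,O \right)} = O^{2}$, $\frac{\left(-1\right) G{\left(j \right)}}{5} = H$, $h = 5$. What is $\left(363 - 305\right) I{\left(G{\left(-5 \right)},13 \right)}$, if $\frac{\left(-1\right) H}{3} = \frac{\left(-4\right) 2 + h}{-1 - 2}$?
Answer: $-9686$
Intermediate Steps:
$H = -3$ ($H = - 3 \frac{\left(-4\right) 2 + 5}{-1 - 2} = - 3 \frac{-8 + 5}{-3} = - 3 \left(\left(-3\right) \left(- \frac{1}{3}\right)\right) = \left(-3\right) 1 = -3$)
$G{\left(j \right)} = 15$ ($G{\left(j \right)} = \left(-5\right) \left(-3\right) = 15$)
$I{\left(F,O \right)} = 2 - O^{2}$
$\left(363 - 305\right) I{\left(G{\left(-5 \right)},13 \right)} = \left(363 - 305\right) \left(2 - 13^{2}\right) = 58 \left(2 - 169\right) = 58 \left(-167\right) = -9686$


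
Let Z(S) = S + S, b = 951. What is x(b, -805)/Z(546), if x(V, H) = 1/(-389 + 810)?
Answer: 1/459732 ≈ 2.1752e-6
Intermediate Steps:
Z(S) = 2*S
x(V, H) = 1/421
x(b, -805)/Z(546) = 1/(421*((2*546))) = (1/421)/1092 = (1/421)*(1/1092) = 1/459732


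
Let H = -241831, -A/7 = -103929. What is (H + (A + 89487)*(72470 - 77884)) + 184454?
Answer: -4423241237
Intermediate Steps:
A = 727503 (A = -7*(-103929) = 727503)
(H + (A + 89487)*(72470 - 77884)) + 184454 = (-241831 + (727503 + 89487)*(72470 - 77884)) + 184454 = (-241831 + 816990*(-5414)) + 184454 = (-241831 - 4423183860) + 184454 = -4423425691 + 184454 = -4423241237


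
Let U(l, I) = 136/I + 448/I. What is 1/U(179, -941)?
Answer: -941/584 ≈ -1.6113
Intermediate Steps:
U(l, I) = 584/I
1/U(179, -941) = 1/(584/(-941)) = 1/(584*(-1/941)) = 1/(-584/941) = -941/584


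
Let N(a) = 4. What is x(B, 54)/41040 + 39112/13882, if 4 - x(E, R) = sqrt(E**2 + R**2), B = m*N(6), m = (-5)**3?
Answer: 200651501/71214660 - sqrt(63229)/20520 ≈ 2.8053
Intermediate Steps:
m = -125
B = -500 (B = -125*4 = -500)
x(E, R) = 4 - sqrt(E**2 + R**2)
x(B, 54)/41040 + 39112/13882 = (4 - sqrt((-500)**2 + 54**2))/41040 + 39112/13882 = (4 - sqrt(250000 + 2916))*(1/41040) + 39112*(1/13882) = (4 - sqrt(252916))*(1/41040) + 19556/6941 = (4 - 2*sqrt(63229))*(1/41040) + 19556/6941 = (1/10260 - sqrt(63229)/20520) + 19556/6941 = 200651501/71214660 - sqrt(63229)/20520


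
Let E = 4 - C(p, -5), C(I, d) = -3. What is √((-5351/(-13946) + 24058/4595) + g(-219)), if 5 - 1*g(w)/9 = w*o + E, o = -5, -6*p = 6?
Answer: I*√40520260969929120390/64081870 ≈ 99.335*I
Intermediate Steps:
p = -1 (p = -⅙*6 = -1)
E = 7 (E = 4 - 1*(-3) = 4 + 3 = 7)
g(w) = -18 + 45*w (g(w) = 45 - 9*(w*(-5) + 7) = 45 - 9*(-5*w + 7) = 45 - 9*(7 - 5*w) = 45 + (-63 + 45*w) = -18 + 45*w)
√((-5351/(-13946) + 24058/4595) + g(-219)) = √((-5351/(-13946) + 24058/4595) + (-18 + 45*(-219))) = √((-5351*(-1/13946) + 24058*(1/4595)) + (-18 - 9855)) = √((5351/13946 + 24058/4595) - 9873) = √(360100713/64081870 - 9873) = √(-632320201797/64081870) = I*√40520260969929120390/64081870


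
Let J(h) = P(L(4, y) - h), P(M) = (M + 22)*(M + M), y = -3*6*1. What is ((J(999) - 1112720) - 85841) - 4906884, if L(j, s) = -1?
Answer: -4149445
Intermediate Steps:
y = -18 (y = -18*1 = -18)
P(M) = 2*M*(22 + M) (P(M) = (22 + M)*(2*M) = 2*M*(22 + M))
J(h) = 2*(-1 - h)*(21 - h) (J(h) = 2*(-1 - h)*(22 + (-1 - h)) = 2*(-1 - h)*(21 - h))
((J(999) - 1112720) - 85841) - 4906884 = ((2*(1 + 999)*(-21 + 999) - 1112720) - 85841) - 4906884 = ((2*1000*978 - 1112720) - 85841) - 4906884 = ((1956000 - 1112720) - 85841) - 4906884 = (843280 - 85841) - 4906884 = 757439 - 4906884 = -4149445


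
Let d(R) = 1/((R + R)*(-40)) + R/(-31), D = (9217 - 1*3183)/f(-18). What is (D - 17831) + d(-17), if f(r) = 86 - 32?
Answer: -20169562123/1138320 ≈ -17719.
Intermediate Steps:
f(r) = 54
D = 3017/27 (D = (9217 - 1*3183)/54 = (9217 - 3183)*(1/54) = 6034*(1/54) = 3017/27 ≈ 111.74)
d(R) = -R/31 - 1/(80*R) (d(R) = -1/40/(2*R) + R*(-1/31) = (1/(2*R))*(-1/40) - R/31 = -1/(80*R) - R/31 = -R/31 - 1/(80*R))
(D - 17831) + d(-17) = (3017/27 - 17831) + (-1/31*(-17) - 1/80/(-17)) = -478420/27 + (17/31 - 1/80*(-1/17)) = -478420/27 + (17/31 + 1/1360) = -478420/27 + 23151/42160 = -20169562123/1138320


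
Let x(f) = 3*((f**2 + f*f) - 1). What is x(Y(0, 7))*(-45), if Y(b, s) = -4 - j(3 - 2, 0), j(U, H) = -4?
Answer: 135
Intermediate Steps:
Y(b, s) = 0 (Y(b, s) = -4 - 1*(-4) = -4 + 4 = 0)
x(f) = -3 + 6*f**2 (x(f) = 3*((f**2 + f**2) - 1) = 3*(2*f**2 - 1) = 3*(-1 + 2*f**2) = -3 + 6*f**2)
x(Y(0, 7))*(-45) = (-3 + 6*0**2)*(-45) = (-3 + 6*0)*(-45) = (-3 + 0)*(-45) = -3*(-45) = 135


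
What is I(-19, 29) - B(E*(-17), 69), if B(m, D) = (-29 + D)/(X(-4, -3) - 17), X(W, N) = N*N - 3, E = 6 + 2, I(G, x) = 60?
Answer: 700/11 ≈ 63.636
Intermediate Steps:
E = 8
X(W, N) = -3 + N² (X(W, N) = N² - 3 = -3 + N²)
B(m, D) = 29/11 - D/11 (B(m, D) = (-29 + D)/((-3 + (-3)²) - 17) = (-29 + D)/((-3 + 9) - 17) = (-29 + D)/(6 - 17) = (-29 + D)/(-11) = (-29 + D)*(-1/11) = 29/11 - D/11)
I(-19, 29) - B(E*(-17), 69) = 60 - (29/11 - 1/11*69) = 60 - (29/11 - 69/11) = 60 - 1*(-40/11) = 60 + 40/11 = 700/11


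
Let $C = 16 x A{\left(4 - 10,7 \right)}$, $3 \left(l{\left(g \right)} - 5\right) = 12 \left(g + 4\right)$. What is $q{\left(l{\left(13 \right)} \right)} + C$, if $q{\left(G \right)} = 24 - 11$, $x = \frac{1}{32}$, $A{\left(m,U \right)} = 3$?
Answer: $\frac{29}{2} \approx 14.5$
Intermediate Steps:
$x = \frac{1}{32} \approx 0.03125$
$l{\left(g \right)} = 21 + 4 g$ ($l{\left(g \right)} = 5 + \frac{12 \left(g + 4\right)}{3} = 5 + \frac{12 \left(4 + g\right)}{3} = 5 + \frac{48 + 12 g}{3} = 5 + \left(16 + 4 g\right) = 21 + 4 g$)
$C = \frac{3}{2}$ ($C = 16 \cdot \frac{1}{32} \cdot 3 = \frac{1}{2} \cdot 3 = \frac{3}{2} \approx 1.5$)
$q{\left(G \right)} = 13$ ($q{\left(G \right)} = 24 - 11 = 13$)
$q{\left(l{\left(13 \right)} \right)} + C = 13 + \frac{3}{2} = \frac{29}{2}$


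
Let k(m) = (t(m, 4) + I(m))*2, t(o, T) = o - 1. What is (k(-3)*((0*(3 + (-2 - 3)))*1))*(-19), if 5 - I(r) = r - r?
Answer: 0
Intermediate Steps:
I(r) = 5 (I(r) = 5 - (r - r) = 5 - 1*0 = 5 + 0 = 5)
t(o, T) = -1 + o
k(m) = 8 + 2*m (k(m) = ((-1 + m) + 5)*2 = (4 + m)*2 = 8 + 2*m)
(k(-3)*((0*(3 + (-2 - 3)))*1))*(-19) = ((8 + 2*(-3))*((0*(3 + (-2 - 3)))*1))*(-19) = ((8 - 6)*((0*(3 - 5))*1))*(-19) = (2*((0*(-2))*1))*(-19) = (2*(0*1))*(-19) = (2*0)*(-19) = 0*(-19) = 0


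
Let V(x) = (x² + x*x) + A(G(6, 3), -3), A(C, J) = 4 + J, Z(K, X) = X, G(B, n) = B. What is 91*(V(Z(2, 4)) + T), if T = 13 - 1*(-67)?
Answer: 10283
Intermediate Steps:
V(x) = 1 + 2*x² (V(x) = (x² + x*x) + (4 - 3) = (x² + x²) + 1 = 2*x² + 1 = 1 + 2*x²)
T = 80 (T = 13 + 67 = 80)
91*(V(Z(2, 4)) + T) = 91*((1 + 2*4²) + 80) = 91*((1 + 2*16) + 80) = 91*((1 + 32) + 80) = 91*(33 + 80) = 91*113 = 10283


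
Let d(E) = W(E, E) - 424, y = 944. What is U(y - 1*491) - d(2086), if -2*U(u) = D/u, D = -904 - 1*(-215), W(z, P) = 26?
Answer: 361277/906 ≈ 398.76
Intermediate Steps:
d(E) = -398 (d(E) = 26 - 424 = -398)
D = -689 (D = -904 + 215 = -689)
U(u) = 689/(2*u) (U(u) = -(-689)/(2*u) = 689/(2*u))
U(y - 1*491) - d(2086) = 689/(2*(944 - 1*491)) - 1*(-398) = 689/(2*(944 - 491)) + 398 = (689/2)/453 + 398 = (689/2)*(1/453) + 398 = 689/906 + 398 = 361277/906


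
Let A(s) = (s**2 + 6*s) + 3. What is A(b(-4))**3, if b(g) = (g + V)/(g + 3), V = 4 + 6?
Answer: 27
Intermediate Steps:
V = 10
b(g) = (10 + g)/(3 + g) (b(g) = (g + 10)/(g + 3) = (10 + g)/(3 + g))
A(s) = 3 + s**2 + 6*s
A(b(-4))**3 = (3 + ((10 - 4)/(3 - 4))**2 + 6*((10 - 4)/(3 - 4)))**3 = (3 + (6/(-1))**2 + 6*(6/(-1)))**3 = (3 + (-1*6)**2 + 6*(-1*6))**3 = (3 + (-6)**2 + 6*(-6))**3 = (3 + 36 - 36)**3 = 3**3 = 27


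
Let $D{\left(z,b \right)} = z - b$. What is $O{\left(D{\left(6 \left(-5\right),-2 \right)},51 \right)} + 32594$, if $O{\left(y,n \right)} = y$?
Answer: $32566$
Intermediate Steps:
$O{\left(D{\left(6 \left(-5\right),-2 \right)},51 \right)} + 32594 = \left(6 \left(-5\right) - -2\right) + 32594 = \left(-30 + 2\right) + 32594 = -28 + 32594 = 32566$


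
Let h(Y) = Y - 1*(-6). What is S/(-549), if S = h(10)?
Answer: -16/549 ≈ -0.029144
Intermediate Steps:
h(Y) = 6 + Y (h(Y) = Y + 6 = 6 + Y)
S = 16 (S = 6 + 10 = 16)
S/(-549) = 16/(-549) = 16*(-1/549) = -16/549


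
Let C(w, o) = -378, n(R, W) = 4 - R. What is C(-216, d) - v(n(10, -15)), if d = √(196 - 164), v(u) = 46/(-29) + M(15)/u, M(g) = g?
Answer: -21687/58 ≈ -373.91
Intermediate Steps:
v(u) = -46/29 + 15/u (v(u) = 46/(-29) + 15/u = 46*(-1/29) + 15/u = -46/29 + 15/u)
d = 4*√2 (d = √32 = 4*√2 ≈ 5.6569)
C(-216, d) - v(n(10, -15)) = -378 - (-46/29 + 15/(4 - 1*10)) = -378 - (-46/29 + 15/(4 - 10)) = -378 - (-46/29 + 15/(-6)) = -378 - (-46/29 + 15*(-⅙)) = -378 - (-46/29 - 5/2) = -378 - 1*(-237/58) = -378 + 237/58 = -21687/58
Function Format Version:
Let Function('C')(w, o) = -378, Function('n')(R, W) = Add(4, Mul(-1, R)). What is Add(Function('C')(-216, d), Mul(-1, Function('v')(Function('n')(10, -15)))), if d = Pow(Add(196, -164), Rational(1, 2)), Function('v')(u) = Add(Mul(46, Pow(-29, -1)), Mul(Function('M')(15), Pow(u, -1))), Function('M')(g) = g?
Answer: Rational(-21687, 58) ≈ -373.91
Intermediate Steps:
Function('v')(u) = Add(Rational(-46, 29), Mul(15, Pow(u, -1))) (Function('v')(u) = Add(Mul(46, Pow(-29, -1)), Mul(15, Pow(u, -1))) = Add(Mul(46, Rational(-1, 29)), Mul(15, Pow(u, -1))) = Add(Rational(-46, 29), Mul(15, Pow(u, -1))))
d = Mul(4, Pow(2, Rational(1, 2))) (d = Pow(32, Rational(1, 2)) = Mul(4, Pow(2, Rational(1, 2))) ≈ 5.6569)
Add(Function('C')(-216, d), Mul(-1, Function('v')(Function('n')(10, -15)))) = Add(-378, Mul(-1, Add(Rational(-46, 29), Mul(15, Pow(Add(4, Mul(-1, 10)), -1))))) = Add(-378, Mul(-1, Add(Rational(-46, 29), Mul(15, Pow(Add(4, -10), -1))))) = Add(-378, Mul(-1, Add(Rational(-46, 29), Mul(15, Pow(-6, -1))))) = Add(-378, Mul(-1, Add(Rational(-46, 29), Mul(15, Rational(-1, 6))))) = Add(-378, Mul(-1, Add(Rational(-46, 29), Rational(-5, 2)))) = Add(-378, Mul(-1, Rational(-237, 58))) = Add(-378, Rational(237, 58)) = Rational(-21687, 58)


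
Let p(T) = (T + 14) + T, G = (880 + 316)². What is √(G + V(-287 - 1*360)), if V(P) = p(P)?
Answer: 4*√89321 ≈ 1195.5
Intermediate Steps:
G = 1430416 (G = 1196² = 1430416)
p(T) = 14 + 2*T (p(T) = (14 + T) + T = 14 + 2*T)
V(P) = 14 + 2*P
√(G + V(-287 - 1*360)) = √(1430416 + (14 + 2*(-287 - 1*360))) = √(1430416 + (14 + 2*(-287 - 360))) = √(1430416 + (14 + 2*(-647))) = √(1430416 + (14 - 1294)) = √(1430416 - 1280) = √1429136 = 4*√89321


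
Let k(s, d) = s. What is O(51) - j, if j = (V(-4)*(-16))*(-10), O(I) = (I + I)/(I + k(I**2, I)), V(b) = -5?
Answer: 20801/26 ≈ 800.04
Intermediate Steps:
O(I) = 2*I/(I + I**2) (O(I) = (I + I)/(I + I**2) = (2*I)/(I + I**2) = 2*I/(I + I**2))
j = -800 (j = -5*(-16)*(-10) = 80*(-10) = -800)
O(51) - j = 2/(1 + 51) - 1*(-800) = 2/52 + 800 = 2*(1/52) + 800 = 1/26 + 800 = 20801/26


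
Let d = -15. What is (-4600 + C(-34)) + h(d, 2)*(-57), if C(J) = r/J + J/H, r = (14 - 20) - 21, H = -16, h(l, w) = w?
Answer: -640707/136 ≈ -4711.1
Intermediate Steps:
r = -27 (r = -6 - 21 = -27)
C(J) = -27/J - J/16 (C(J) = -27/J + J/(-16) = -27/J + J*(-1/16) = -27/J - J/16)
(-4600 + C(-34)) + h(d, 2)*(-57) = (-4600 + (-27/(-34) - 1/16*(-34))) + 2*(-57) = (-4600 + (-27*(-1/34) + 17/8)) - 114 = (-4600 + (27/34 + 17/8)) - 114 = (-4600 + 397/136) - 114 = -625203/136 - 114 = -640707/136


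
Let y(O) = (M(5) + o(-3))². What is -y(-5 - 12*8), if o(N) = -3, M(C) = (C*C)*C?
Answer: -14884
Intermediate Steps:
M(C) = C³ (M(C) = C²*C = C³)
y(O) = 14884 (y(O) = (5³ - 3)² = (125 - 3)² = 122² = 14884)
-y(-5 - 12*8) = -1*14884 = -14884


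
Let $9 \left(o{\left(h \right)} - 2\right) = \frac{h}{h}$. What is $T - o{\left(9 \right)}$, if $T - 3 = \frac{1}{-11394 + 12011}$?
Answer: $\frac{4945}{5553} \approx 0.89051$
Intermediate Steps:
$o{\left(h \right)} = \frac{19}{9}$ ($o{\left(h \right)} = 2 + \frac{h \frac{1}{h}}{9} = 2 + \frac{1}{9} \cdot 1 = 2 + \frac{1}{9} = \frac{19}{9}$)
$T = \frac{1852}{617}$ ($T = 3 + \frac{1}{-11394 + 12011} = 3 + \frac{1}{617} = \frac{1852}{617} \approx 3.0016$)
$T - o{\left(9 \right)} = \frac{1852}{617} - \frac{19}{9} = \frac{4945}{5553}$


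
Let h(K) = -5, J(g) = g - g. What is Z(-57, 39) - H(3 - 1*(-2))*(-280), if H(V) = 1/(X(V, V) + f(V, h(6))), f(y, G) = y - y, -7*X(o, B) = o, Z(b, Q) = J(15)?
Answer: -392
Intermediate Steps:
J(g) = 0
Z(b, Q) = 0
X(o, B) = -o/7
f(y, G) = 0
H(V) = -7/V (H(V) = 1/(-V/7 + 0) = 1/(-V/7) = -7/V)
Z(-57, 39) - H(3 - 1*(-2))*(-280) = 0 - (-7/(3 - 1*(-2)))*(-280) = 0 - (-7/(3 + 2))*(-280) = 0 - (-7/5)*(-280) = 0 - (-7*1/5)*(-280) = 0 - (-7)*(-280)/5 = 0 - 1*392 = 0 - 392 = -392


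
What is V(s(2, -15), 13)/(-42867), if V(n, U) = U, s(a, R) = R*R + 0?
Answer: -13/42867 ≈ -0.00030326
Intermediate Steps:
s(a, R) = R**2 (s(a, R) = R**2 + 0 = R**2)
V(s(2, -15), 13)/(-42867) = 13/(-42867) = 13*(-1/42867) = -13/42867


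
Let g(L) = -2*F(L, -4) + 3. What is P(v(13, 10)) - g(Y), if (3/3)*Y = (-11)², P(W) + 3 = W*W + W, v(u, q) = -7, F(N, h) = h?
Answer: 28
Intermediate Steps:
P(W) = -3 + W + W² (P(W) = -3 + (W*W + W) = -3 + (W² + W) = -3 + (W + W²) = -3 + W + W²)
Y = 121 (Y = (-11)² = 121)
g(L) = 11 (g(L) = -2*(-4) + 3 = 8 + 3 = 11)
P(v(13, 10)) - g(Y) = (-3 - 7 + (-7)²) - 1*11 = (-3 - 7 + 49) - 11 = 39 - 11 = 28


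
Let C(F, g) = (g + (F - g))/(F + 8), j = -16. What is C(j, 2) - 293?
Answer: -291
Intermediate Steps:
C(F, g) = F/(8 + F)
C(j, 2) - 293 = -16/(8 - 16) - 293 = -16/(-8) - 293 = -16*(-1/8) - 293 = 2 - 293 = -291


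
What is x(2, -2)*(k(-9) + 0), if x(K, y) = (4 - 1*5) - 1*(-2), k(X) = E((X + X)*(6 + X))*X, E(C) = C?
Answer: -486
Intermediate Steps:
k(X) = 2*X²*(6 + X) (k(X) = ((X + X)*(6 + X))*X = ((2*X)*(6 + X))*X = (2*X*(6 + X))*X = 2*X²*(6 + X))
x(K, y) = 1 (x(K, y) = (4 - 5) + 2 = -1 + 2 = 1)
x(2, -2)*(k(-9) + 0) = 1*(2*(-9)²*(6 - 9) + 0) = 1*(2*81*(-3) + 0) = 1*(-486 + 0) = 1*(-486) = -486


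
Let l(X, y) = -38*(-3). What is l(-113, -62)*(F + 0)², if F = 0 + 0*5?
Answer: 0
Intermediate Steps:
l(X, y) = 114
F = 0 (F = 0 + 0 = 0)
l(-113, -62)*(F + 0)² = 114*(0 + 0)² = 114*0² = 114*0 = 0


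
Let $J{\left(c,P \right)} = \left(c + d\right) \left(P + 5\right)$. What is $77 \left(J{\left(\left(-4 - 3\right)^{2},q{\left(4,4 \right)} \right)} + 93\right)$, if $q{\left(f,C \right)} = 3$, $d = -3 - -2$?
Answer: $36729$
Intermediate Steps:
$d = -1$ ($d = -3 + 2 = -1$)
$J{\left(c,P \right)} = \left(-1 + c\right) \left(5 + P\right)$ ($J{\left(c,P \right)} = \left(c - 1\right) \left(P + 5\right) = \left(-1 + c\right) \left(5 + P\right)$)
$77 \left(J{\left(\left(-4 - 3\right)^{2},q{\left(4,4 \right)} \right)} + 93\right) = 77 \left(\left(-5 - 3 + 5 \left(-4 - 3\right)^{2} + 3 \left(-4 - 3\right)^{2}\right) + 93\right) = 77 \left(\left(-5 - 3 + 5 \left(-7\right)^{2} + 3 \left(-7\right)^{2}\right) + 93\right) = 77 \left(\left(-5 - 3 + 5 \cdot 49 + 3 \cdot 49\right) + 93\right) = 77 \left(\left(-5 - 3 + 245 + 147\right) + 93\right) = 77 \left(384 + 93\right) = 77 \cdot 477 = 36729$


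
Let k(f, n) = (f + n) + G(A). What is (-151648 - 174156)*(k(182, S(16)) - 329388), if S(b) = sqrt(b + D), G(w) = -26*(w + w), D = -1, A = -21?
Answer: 106900853656 - 325804*sqrt(15) ≈ 1.0690e+11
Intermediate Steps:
G(w) = -52*w
S(b) = sqrt(-1 + b) (S(b) = sqrt(b - 1) = sqrt(-1 + b))
k(f, n) = 1092 + f + n (k(f, n) = (f + n) - 52*(-21) = (f + n) + 1092 = 1092 + f + n)
(-151648 - 174156)*(k(182, S(16)) - 329388) = (-151648 - 174156)*((1092 + 182 + sqrt(-1 + 16)) - 329388) = -325804*((1092 + 182 + sqrt(15)) - 329388) = -325804*((1274 + sqrt(15)) - 329388) = -325804*(-328114 + sqrt(15)) = 106900853656 - 325804*sqrt(15)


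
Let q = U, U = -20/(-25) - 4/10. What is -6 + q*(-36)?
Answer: -102/5 ≈ -20.400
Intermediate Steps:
U = ⅖ (U = -20*(-1/25) - 4*⅒ = ⅘ - ⅖ = ⅖ ≈ 0.40000)
q = ⅖ ≈ 0.40000
-6 + q*(-36) = -6 + (⅖)*(-36) = -6 - 72/5 = -102/5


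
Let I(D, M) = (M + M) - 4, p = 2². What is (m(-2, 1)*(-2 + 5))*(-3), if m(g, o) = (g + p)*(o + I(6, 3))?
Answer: -54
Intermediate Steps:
p = 4
I(D, M) = -4 + 2*M (I(D, M) = 2*M - 4 = -4 + 2*M)
m(g, o) = (2 + o)*(4 + g) (m(g, o) = (g + 4)*(o + (-4 + 2*3)) = (4 + g)*(o + (-4 + 6)) = (4 + g)*(o + 2) = (4 + g)*(2 + o) = (2 + o)*(4 + g))
(m(-2, 1)*(-2 + 5))*(-3) = ((8 + 2*(-2) + 4*1 - 2*1)*(-2 + 5))*(-3) = ((8 - 4 + 4 - 2)*3)*(-3) = (6*3)*(-3) = 18*(-3) = -54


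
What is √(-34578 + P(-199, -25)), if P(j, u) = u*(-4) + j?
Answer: 3*I*√3853 ≈ 186.22*I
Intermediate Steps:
P(j, u) = j - 4*u (P(j, u) = -4*u + j = j - 4*u)
√(-34578 + P(-199, -25)) = √(-34578 + (-199 - 4*(-25))) = √(-34578 + (-199 + 100)) = √(-34578 - 99) = √(-34677) = 3*I*√3853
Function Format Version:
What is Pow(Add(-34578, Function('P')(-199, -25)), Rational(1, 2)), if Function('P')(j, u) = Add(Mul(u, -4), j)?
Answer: Mul(3, I, Pow(3853, Rational(1, 2))) ≈ Mul(186.22, I)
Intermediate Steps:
Function('P')(j, u) = Add(j, Mul(-4, u)) (Function('P')(j, u) = Add(Mul(-4, u), j) = Add(j, Mul(-4, u)))
Pow(Add(-34578, Function('P')(-199, -25)), Rational(1, 2)) = Pow(Add(-34578, Add(-199, Mul(-4, -25))), Rational(1, 2)) = Pow(Add(-34578, Add(-199, 100)), Rational(1, 2)) = Pow(Add(-34578, -99), Rational(1, 2)) = Pow(-34677, Rational(1, 2)) = Mul(3, I, Pow(3853, Rational(1, 2)))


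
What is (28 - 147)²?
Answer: 14161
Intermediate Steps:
(28 - 147)² = (-119)² = 14161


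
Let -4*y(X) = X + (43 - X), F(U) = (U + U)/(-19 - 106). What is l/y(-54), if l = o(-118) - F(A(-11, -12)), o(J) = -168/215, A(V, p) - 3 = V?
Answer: 19552/231125 ≈ 0.084595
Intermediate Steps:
A(V, p) = 3 + V
F(U) = -2*U/125 (F(U) = (2*U)/(-125) = (2*U)*(-1/125) = -2*U/125)
o(J) = -168/215 (o(J) = -168*1/215 = -168/215)
y(X) = -43/4 (y(X) = -(X + (43 - X))/4 = -¼*43 = -43/4)
l = -4888/5375 (l = -168/215 - (-2)*(3 - 11)/125 = -168/215 - (-2)*(-8)/125 = -168/215 - 1*16/125 = -168/215 - 16/125 = -4888/5375 ≈ -0.90940)
l/y(-54) = -4888/(5375*(-43/4)) = -4888/5375*(-4/43) = 19552/231125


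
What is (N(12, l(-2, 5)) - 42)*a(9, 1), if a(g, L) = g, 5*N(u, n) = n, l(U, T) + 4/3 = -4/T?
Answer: -9546/25 ≈ -381.84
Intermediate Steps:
l(U, T) = -4/3 - 4/T
N(u, n) = n/5
(N(12, l(-2, 5)) - 42)*a(9, 1) = ((-4/3 - 4/5)/5 - 42)*9 = ((-4/3 - 4*⅕)/5 - 42)*9 = ((-4/3 - ⅘)/5 - 42)*9 = ((⅕)*(-32/15) - 42)*9 = (-32/75 - 42)*9 = -3182/75*9 = -9546/25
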